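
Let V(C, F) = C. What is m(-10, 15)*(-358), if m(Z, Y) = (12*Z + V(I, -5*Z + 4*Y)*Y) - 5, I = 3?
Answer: 28640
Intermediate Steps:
m(Z, Y) = -5 + 3*Y + 12*Z (m(Z, Y) = (12*Z + 3*Y) - 5 = (3*Y + 12*Z) - 5 = -5 + 3*Y + 12*Z)
m(-10, 15)*(-358) = (-5 + 3*15 + 12*(-10))*(-358) = (-5 + 45 - 120)*(-358) = -80*(-358) = 28640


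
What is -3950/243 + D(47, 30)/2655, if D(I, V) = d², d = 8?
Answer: -1163522/71685 ≈ -16.231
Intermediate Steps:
D(I, V) = 64 (D(I, V) = 8² = 64)
-3950/243 + D(47, 30)/2655 = -3950/243 + 64/2655 = -1163522/71685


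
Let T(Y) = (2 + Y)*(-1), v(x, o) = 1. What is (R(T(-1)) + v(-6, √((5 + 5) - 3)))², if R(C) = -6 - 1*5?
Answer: 100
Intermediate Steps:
T(Y) = -2 - Y
R(C) = -11 (R(C) = -6 - 5 = -11)
(R(T(-1)) + v(-6, √((5 + 5) - 3)))² = (-11 + 1)² = (-10)² = 100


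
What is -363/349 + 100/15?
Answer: 5891/1047 ≈ 5.6265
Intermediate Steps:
-363/349 + 100/15 = -363*1/349 + 100*(1/15) = -363/349 + 20/3 = 5891/1047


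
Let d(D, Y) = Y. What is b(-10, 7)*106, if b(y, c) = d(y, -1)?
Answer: -106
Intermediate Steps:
b(y, c) = -1
b(-10, 7)*106 = -1*106 = -106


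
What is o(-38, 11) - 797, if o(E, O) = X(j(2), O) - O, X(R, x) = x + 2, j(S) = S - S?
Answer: -795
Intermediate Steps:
j(S) = 0
X(R, x) = 2 + x
o(E, O) = 2 (o(E, O) = (2 + O) - O = 2)
o(-38, 11) - 797 = 2 - 797 = -795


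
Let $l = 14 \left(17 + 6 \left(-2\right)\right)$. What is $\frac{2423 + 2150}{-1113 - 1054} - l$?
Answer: $- \frac{156263}{2167} \approx -72.11$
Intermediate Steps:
$l = 70$ ($l = 14 \left(17 - 12\right) = 14 \cdot 5 = 70$)
$\frac{2423 + 2150}{-1113 - 1054} - l = \frac{2423 + 2150}{-1113 - 1054} - 70 = \frac{4573}{-2167} - 70 = 4573 \left(- \frac{1}{2167}\right) - 70 = - \frac{4573}{2167} - 70 = - \frac{156263}{2167}$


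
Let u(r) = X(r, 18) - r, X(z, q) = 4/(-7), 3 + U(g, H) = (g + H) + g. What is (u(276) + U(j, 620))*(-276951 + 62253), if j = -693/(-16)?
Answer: -2567251335/28 ≈ -9.1688e+7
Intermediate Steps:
j = 693/16 (j = -693*(-1/16) = 693/16 ≈ 43.313)
U(g, H) = -3 + H + 2*g (U(g, H) = -3 + ((g + H) + g) = -3 + ((H + g) + g) = -3 + (H + 2*g) = -3 + H + 2*g)
X(z, q) = -4/7 (X(z, q) = 4*(-⅐) = -4/7)
u(r) = -4/7 - r
(u(276) + U(j, 620))*(-276951 + 62253) = ((-4/7 - 1*276) + (-3 + 620 + 2*(693/16)))*(-276951 + 62253) = ((-4/7 - 276) + (-3 + 620 + 693/8))*(-214698) = (-1936/7 + 5629/8)*(-214698) = (23915/56)*(-214698) = -2567251335/28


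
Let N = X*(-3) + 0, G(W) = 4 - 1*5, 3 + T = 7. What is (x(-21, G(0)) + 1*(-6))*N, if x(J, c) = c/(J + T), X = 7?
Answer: 2121/17 ≈ 124.76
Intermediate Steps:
T = 4 (T = -3 + 7 = 4)
G(W) = -1 (G(W) = 4 - 5 = -1)
N = -21 (N = 7*(-3) + 0 = -21 + 0 = -21)
x(J, c) = c/(4 + J) (x(J, c) = c/(J + 4) = c/(4 + J))
(x(-21, G(0)) + 1*(-6))*N = (-1/(4 - 21) + 1*(-6))*(-21) = (-1/(-17) - 6)*(-21) = (-1*(-1/17) - 6)*(-21) = (1/17 - 6)*(-21) = -101/17*(-21) = 2121/17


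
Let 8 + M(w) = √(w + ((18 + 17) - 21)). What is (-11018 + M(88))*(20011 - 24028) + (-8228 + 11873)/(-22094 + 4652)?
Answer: 28612271397/646 - 4017*√102 ≈ 4.4251e+7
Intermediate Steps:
M(w) = -8 + √(14 + w) (M(w) = -8 + √(w + ((18 + 17) - 21)) = -8 + √(w + (35 - 21)) = -8 + √(w + 14) = -8 + √(14 + w))
(-11018 + M(88))*(20011 - 24028) + (-8228 + 11873)/(-22094 + 4652) = (-11018 + (-8 + √(14 + 88)))*(20011 - 24028) + (-8228 + 11873)/(-22094 + 4652) = (-11018 + (-8 + √102))*(-4017) + 3645/(-17442) = (-11026 + √102)*(-4017) + 3645*(-1/17442) = (44291442 - 4017*√102) - 135/646 = 28612271397/646 - 4017*√102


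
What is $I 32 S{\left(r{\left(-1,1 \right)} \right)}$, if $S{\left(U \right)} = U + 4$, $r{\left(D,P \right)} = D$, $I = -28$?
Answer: $-2688$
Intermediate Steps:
$S{\left(U \right)} = 4 + U$
$I 32 S{\left(r{\left(-1,1 \right)} \right)} = \left(-28\right) 32 \left(4 - 1\right) = \left(-896\right) 3 = -2688$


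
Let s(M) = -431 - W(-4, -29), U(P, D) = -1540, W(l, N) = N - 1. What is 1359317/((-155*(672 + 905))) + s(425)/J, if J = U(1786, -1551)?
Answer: -21003471/3962420 ≈ -5.3007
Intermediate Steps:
W(l, N) = -1 + N
J = -1540
s(M) = -401 (s(M) = -431 - (-1 - 29) = -431 - 1*(-30) = -431 + 30 = -401)
1359317/((-155*(672 + 905))) + s(425)/J = 1359317/((-155*(672 + 905))) - 401/(-1540) = 1359317/((-155*1577)) - 401*(-1/1540) = 1359317/(-244435) + 401/1540 = 1359317*(-1/244435) + 401/1540 = -71543/12865 + 401/1540 = -21003471/3962420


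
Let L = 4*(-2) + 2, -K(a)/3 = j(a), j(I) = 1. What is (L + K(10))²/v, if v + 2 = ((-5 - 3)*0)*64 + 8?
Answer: 27/2 ≈ 13.500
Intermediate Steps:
K(a) = -3 (K(a) = -3*1 = -3)
L = -6 (L = -8 + 2 = -6)
v = 6 (v = -2 + (((-5 - 3)*0)*64 + 8) = -2 + (-8*0*64 + 8) = -2 + (0*64 + 8) = -2 + (0 + 8) = -2 + 8 = 6)
(L + K(10))²/v = (-6 - 3)²/6 = (-9)²*(⅙) = 81*(⅙) = 27/2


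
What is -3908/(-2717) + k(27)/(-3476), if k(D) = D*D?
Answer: 1054865/858572 ≈ 1.2286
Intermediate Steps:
k(D) = D**2
-3908/(-2717) + k(27)/(-3476) = -3908/(-2717) + 27**2/(-3476) = -3908*(-1/2717) + 729*(-1/3476) = 3908/2717 - 729/3476 = 1054865/858572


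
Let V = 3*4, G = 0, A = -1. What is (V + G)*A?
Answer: -12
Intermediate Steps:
V = 12
(V + G)*A = (12 + 0)*(-1) = 12*(-1) = -12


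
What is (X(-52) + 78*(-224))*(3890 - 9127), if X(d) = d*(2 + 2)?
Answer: 92590160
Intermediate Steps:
X(d) = 4*d (X(d) = d*4 = 4*d)
(X(-52) + 78*(-224))*(3890 - 9127) = (4*(-52) + 78*(-224))*(3890 - 9127) = (-208 - 17472)*(-5237) = -17680*(-5237) = 92590160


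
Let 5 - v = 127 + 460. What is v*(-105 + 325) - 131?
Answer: -128171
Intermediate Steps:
v = -582 (v = 5 - (127 + 460) = 5 - 1*587 = 5 - 587 = -582)
v*(-105 + 325) - 131 = -582*(-105 + 325) - 131 = -582*220 - 131 = -128040 - 131 = -128171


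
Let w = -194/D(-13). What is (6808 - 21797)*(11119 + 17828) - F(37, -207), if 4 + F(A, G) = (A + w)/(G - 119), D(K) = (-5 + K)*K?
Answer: -8274650945993/19071 ≈ -4.3389e+8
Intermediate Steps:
D(K) = K*(-5 + K)
w = -97/117 (w = -194*(-1/(13*(-5 - 13))) = -194/((-13*(-18))) = -194/234 = -194*1/234 = -97/117 ≈ -0.82906)
F(A, G) = -4 + (-97/117 + A)/(-119 + G) (F(A, G) = -4 + (A - 97/117)/(G - 119) = -4 + (-97/117 + A)/(-119 + G))
(6808 - 21797)*(11119 + 17828) - F(37, -207) = (6808 - 21797)*(11119 + 17828) - (55595/117 + 37 - 4*(-207))/(-119 - 207) = -14989*28947 - (55595/117 + 37 + 828)/(-326) = -433886583 - (-1)*156800/(326*117) = -433886583 - 1*(-78400/19071) = -433886583 + 78400/19071 = -8274650945993/19071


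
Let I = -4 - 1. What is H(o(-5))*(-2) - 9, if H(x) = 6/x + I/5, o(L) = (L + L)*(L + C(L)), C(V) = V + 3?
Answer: -251/35 ≈ -7.1714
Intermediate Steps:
I = -5
C(V) = 3 + V
o(L) = 2*L*(3 + 2*L) (o(L) = (L + L)*(L + (3 + L)) = (2*L)*(3 + 2*L) = 2*L*(3 + 2*L))
H(x) = -1 + 6/x (H(x) = 6/x - 5/5 = 6/x - 5*⅕ = 6/x - 1 = -1 + 6/x)
H(o(-5))*(-2) - 9 = ((6 - 2*(-5)*(3 + 2*(-5)))/((2*(-5)*(3 + 2*(-5)))))*(-2) - 9 = ((6 - 2*(-5)*(3 - 10))/((2*(-5)*(3 - 10))))*(-2) - 9 = ((6 - 2*(-5)*(-7))/((2*(-5)*(-7))))*(-2) - 9 = ((6 - 1*70)/70)*(-2) - 9 = ((6 - 70)/70)*(-2) - 9 = ((1/70)*(-64))*(-2) - 9 = -32/35*(-2) - 9 = 64/35 - 9 = -251/35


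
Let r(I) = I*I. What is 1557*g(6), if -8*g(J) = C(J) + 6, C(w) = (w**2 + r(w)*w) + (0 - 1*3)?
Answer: -397035/8 ≈ -49629.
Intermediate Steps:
r(I) = I**2
C(w) = -3 + w**2 + w**3 (C(w) = (w**2 + w**2*w) + (0 - 1*3) = (w**2 + w**3) + (0 - 3) = (w**2 + w**3) - 3 = -3 + w**2 + w**3)
g(J) = -3/8 - J**2/8 - J**3/8 (g(J) = -((-3 + J**2 + J**3) + 6)/8 = -(3 + J**2 + J**3)/8 = -3/8 - J**2/8 - J**3/8)
1557*g(6) = 1557*(-3/8 - 1/8*6**2 - 1/8*6**3) = 1557*(-3/8 - 1/8*36 - 1/8*216) = 1557*(-3/8 - 9/2 - 27) = 1557*(-255/8) = -397035/8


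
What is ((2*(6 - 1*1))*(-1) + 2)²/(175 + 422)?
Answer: 64/597 ≈ 0.10720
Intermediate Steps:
((2*(6 - 1*1))*(-1) + 2)²/(175 + 422) = ((2*(6 - 1))*(-1) + 2)²/597 = ((2*5)*(-1) + 2)²*(1/597) = (10*(-1) + 2)²*(1/597) = (-10 + 2)²*(1/597) = (-8)²*(1/597) = 64*(1/597) = 64/597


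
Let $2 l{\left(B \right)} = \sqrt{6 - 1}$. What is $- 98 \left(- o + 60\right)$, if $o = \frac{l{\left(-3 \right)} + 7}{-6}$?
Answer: $- \frac{17983}{3} - \frac{49 \sqrt{5}}{6} \approx -6012.6$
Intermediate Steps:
$l{\left(B \right)} = \frac{\sqrt{5}}{2}$ ($l{\left(B \right)} = \frac{\sqrt{6 - 1}}{2} = \frac{\sqrt{5}}{2}$)
$o = - \frac{7}{6} - \frac{\sqrt{5}}{12}$ ($o = \frac{\frac{\sqrt{5}}{2} + 7}{-6} = - \frac{7 + \frac{\sqrt{5}}{2}}{6} = - \frac{7}{6} - \frac{\sqrt{5}}{12} \approx -1.353$)
$- 98 \left(- o + 60\right) = - 98 \left(- (- \frac{7}{6} - \frac{\sqrt{5}}{12}) + 60\right) = - 98 \left(\left(\frac{7}{6} + \frac{\sqrt{5}}{12}\right) + 60\right) = - 98 \left(\frac{367}{6} + \frac{\sqrt{5}}{12}\right) = - \frac{17983}{3} - \frac{49 \sqrt{5}}{6}$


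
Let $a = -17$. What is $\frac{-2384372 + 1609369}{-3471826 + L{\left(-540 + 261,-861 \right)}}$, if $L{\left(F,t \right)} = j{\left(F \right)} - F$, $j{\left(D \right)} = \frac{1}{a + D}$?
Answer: $\frac{229400888}{1027577913} \approx 0.22324$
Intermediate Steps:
$j{\left(D \right)} = \frac{1}{-17 + D}$
$L{\left(F,t \right)} = \frac{1}{-17 + F} - F$
$\frac{-2384372 + 1609369}{-3471826 + L{\left(-540 + 261,-861 \right)}} = \frac{-2384372 + 1609369}{-3471826 + \frac{1 - \left(-540 + 261\right) \left(-17 + \left(-540 + 261\right)\right)}{-17 + \left(-540 + 261\right)}} = - \frac{775003}{-3471826 + \frac{1 - - 279 \left(-17 - 279\right)}{-17 - 279}} = - \frac{775003}{-3471826 + \frac{1 - \left(-279\right) \left(-296\right)}{-296}} = - \frac{775003}{-3471826 - \frac{1 - 82584}{296}} = - \frac{775003}{-3471826 - - \frac{82583}{296}} = - \frac{775003}{-3471826 + \frac{82583}{296}} = - \frac{775003}{- \frac{1027577913}{296}} = \left(-775003\right) \left(- \frac{296}{1027577913}\right) = \frac{229400888}{1027577913}$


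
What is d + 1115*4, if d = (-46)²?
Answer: 6576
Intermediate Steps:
d = 2116
d + 1115*4 = 2116 + 1115*4 = 2116 + 4460 = 6576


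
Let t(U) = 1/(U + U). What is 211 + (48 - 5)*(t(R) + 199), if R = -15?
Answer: 262997/30 ≈ 8766.6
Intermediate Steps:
t(U) = 1/(2*U)
211 + (48 - 5)*(t(R) + 199) = 211 + (48 - 5)*((½)/(-15) + 199) = 211 + 43*((½)*(-1/15) + 199) = 211 + 43*(-1/30 + 199) = 211 + 43*(5969/30) = 211 + 256667/30 = 262997/30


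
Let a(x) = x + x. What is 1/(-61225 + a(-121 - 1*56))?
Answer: -1/61579 ≈ -1.6239e-5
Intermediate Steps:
a(x) = 2*x
1/(-61225 + a(-121 - 1*56)) = 1/(-61225 + 2*(-121 - 1*56)) = 1/(-61225 + 2*(-121 - 56)) = 1/(-61225 + 2*(-177)) = 1/(-61225 - 354) = 1/(-61579) = -1/61579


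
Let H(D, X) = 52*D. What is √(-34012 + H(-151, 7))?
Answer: 2*I*√10466 ≈ 204.61*I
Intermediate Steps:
√(-34012 + H(-151, 7)) = √(-34012 + 52*(-151)) = √(-34012 - 7852) = √(-41864) = 2*I*√10466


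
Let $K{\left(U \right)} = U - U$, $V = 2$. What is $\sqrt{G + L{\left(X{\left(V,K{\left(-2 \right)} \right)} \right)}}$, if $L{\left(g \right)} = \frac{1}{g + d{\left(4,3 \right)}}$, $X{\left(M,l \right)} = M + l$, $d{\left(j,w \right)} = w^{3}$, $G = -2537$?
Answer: $\frac{2 i \sqrt{533397}}{29} \approx 50.368 i$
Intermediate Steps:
$K{\left(U \right)} = 0$
$L{\left(g \right)} = \frac{1}{27 + g}$ ($L{\left(g \right)} = \frac{1}{g + 3^{3}} = \frac{1}{g + 27} = \frac{1}{27 + g}$)
$\sqrt{G + L{\left(X{\left(V,K{\left(-2 \right)} \right)} \right)}} = \sqrt{-2537 + \frac{1}{27 + \left(2 + 0\right)}} = \sqrt{-2537 + \frac{1}{27 + 2}} = \sqrt{-2537 + \frac{1}{29}} = \sqrt{- \frac{73572}{29}} = \frac{2 i \sqrt{533397}}{29}$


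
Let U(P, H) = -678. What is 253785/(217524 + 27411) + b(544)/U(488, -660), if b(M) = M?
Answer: 431351/1845177 ≈ 0.23377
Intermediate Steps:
253785/(217524 + 27411) + b(544)/U(488, -660) = 253785/(217524 + 27411) + 544/(-678) = 253785/244935 + 544*(-1/678) = 253785*(1/244935) - 272/339 = 16919/16329 - 272/339 = 431351/1845177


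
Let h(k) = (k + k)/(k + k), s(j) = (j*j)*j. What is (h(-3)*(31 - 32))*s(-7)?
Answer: 343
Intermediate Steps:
s(j) = j³ (s(j) = j²*j = j³)
h(k) = 1 (h(k) = (2*k)/((2*k)) = (2*k)*(1/(2*k)) = 1)
(h(-3)*(31 - 32))*s(-7) = (1*(31 - 32))*(-7)³ = (1*(-1))*(-343) = -1*(-343) = 343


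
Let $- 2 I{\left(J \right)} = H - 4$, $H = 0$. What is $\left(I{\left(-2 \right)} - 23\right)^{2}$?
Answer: $441$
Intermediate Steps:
$I{\left(J \right)} = 2$ ($I{\left(J \right)} = - \frac{0 - 4}{2} = \left(- \frac{1}{2}\right) \left(-4\right) = 2$)
$\left(I{\left(-2 \right)} - 23\right)^{2} = \left(2 - 23\right)^{2} = \left(-21\right)^{2} = 441$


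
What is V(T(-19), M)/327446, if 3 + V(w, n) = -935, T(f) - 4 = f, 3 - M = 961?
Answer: -67/23389 ≈ -0.0028646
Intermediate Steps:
M = -958 (M = 3 - 1*961 = 3 - 961 = -958)
T(f) = 4 + f
V(w, n) = -938 (V(w, n) = -3 - 935 = -938)
V(T(-19), M)/327446 = -938/327446 = -938*1/327446 = -67/23389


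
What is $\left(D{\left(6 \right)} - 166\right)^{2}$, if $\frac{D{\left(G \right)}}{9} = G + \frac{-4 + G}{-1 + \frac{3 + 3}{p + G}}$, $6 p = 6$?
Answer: $56644$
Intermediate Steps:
$p = 1$ ($p = \frac{1}{6} \cdot 6 = 1$)
$D{\left(G \right)} = 9 G + \frac{9 \left(-4 + G\right)}{-1 + \frac{6}{1 + G}}$ ($D{\left(G \right)} = 9 \left(G + \frac{-4 + G}{-1 + \frac{3 + 3}{1 + G}}\right) = 9 \left(G + \frac{-4 + G}{-1 + \frac{6}{1 + G}}\right) = 9 G + \frac{9 \left(-4 + G\right)}{-1 + \frac{6}{1 + G}}$)
$\left(D{\left(6 \right)} - 166\right)^{2} = \left(\frac{18 \left(2 - 6\right)}{-5 + 6} - 166\right)^{2} = \left(\frac{18 \left(2 - 6\right)}{1} - 166\right)^{2} = \left(18 \cdot 1 \left(-4\right) - 166\right)^{2} = \left(-72 - 166\right)^{2} = \left(-238\right)^{2} = 56644$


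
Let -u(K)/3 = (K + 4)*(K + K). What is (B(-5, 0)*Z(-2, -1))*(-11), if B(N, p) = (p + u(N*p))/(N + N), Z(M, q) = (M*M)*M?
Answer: 0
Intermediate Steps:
u(K) = -6*K*(4 + K) (u(K) = -3*(K + 4)*(K + K) = -3*(4 + K)*2*K = -6*K*(4 + K))
Z(M, q) = M³ (Z(M, q) = M²*M = M³)
B(N, p) = (p - 6*N*p*(4 + N*p))/(2*N) (B(N, p) = (p - 6*N*p*(4 + N*p))/(N + N) = (p - 6*N*p*(4 + N*p))/((2*N)) = (p - 6*N*p*(4 + N*p))*(1/(2*N)) = (p - 6*N*p*(4 + N*p))/(2*N))
(B(-5, 0)*Z(-2, -1))*(-11) = (((½)*0*(1 - 6*(-5)*(4 - 5*0))/(-5))*(-2)³)*(-11) = (((½)*0*(-⅕)*(1 - 6*(-5)*(4 + 0)))*(-8))*(-11) = (((½)*0*(-⅕)*(1 - 6*(-5)*4))*(-8))*(-11) = (((½)*0*(-⅕)*(1 + 120))*(-8))*(-11) = (((½)*0*(-⅕)*121)*(-8))*(-11) = (0*(-8))*(-11) = 0*(-11) = 0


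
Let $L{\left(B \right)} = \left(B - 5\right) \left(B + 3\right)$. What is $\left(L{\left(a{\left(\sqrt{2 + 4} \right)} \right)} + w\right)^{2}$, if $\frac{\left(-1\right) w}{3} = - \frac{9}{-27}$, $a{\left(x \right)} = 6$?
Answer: $64$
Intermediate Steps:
$w = -1$ ($w = - 3 \left(- \frac{9}{-27}\right) = - 3 \left(\left(-9\right) \left(- \frac{1}{27}\right)\right) = \left(-3\right) \frac{1}{3} = -1$)
$L{\left(B \right)} = \left(-5 + B\right) \left(3 + B\right)$
$\left(L{\left(a{\left(\sqrt{2 + 4} \right)} \right)} + w\right)^{2} = \left(\left(-15 + 6^{2} - 12\right) - 1\right)^{2} = \left(\left(-15 + 36 - 12\right) - 1\right)^{2} = \left(9 - 1\right)^{2} = 8^{2} = 64$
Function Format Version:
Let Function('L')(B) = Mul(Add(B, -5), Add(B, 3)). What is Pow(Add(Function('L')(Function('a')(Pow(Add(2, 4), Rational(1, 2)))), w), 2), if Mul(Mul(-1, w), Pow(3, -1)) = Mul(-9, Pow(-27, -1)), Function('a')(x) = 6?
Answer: 64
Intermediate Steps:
w = -1 (w = Mul(-3, Mul(-9, Pow(-27, -1))) = Mul(-3, Mul(-9, Rational(-1, 27))) = Mul(-3, Rational(1, 3)) = -1)
Function('L')(B) = Mul(Add(-5, B), Add(3, B))
Pow(Add(Function('L')(Function('a')(Pow(Add(2, 4), Rational(1, 2)))), w), 2) = Pow(Add(Add(-15, Pow(6, 2), Mul(-2, 6)), -1), 2) = Pow(Add(Add(-15, 36, -12), -1), 2) = Pow(Add(9, -1), 2) = Pow(8, 2) = 64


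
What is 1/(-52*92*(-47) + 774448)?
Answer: 1/999296 ≈ 1.0007e-6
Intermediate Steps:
1/(-52*92*(-47) + 774448) = 1/(-4784*(-47) + 774448) = 1/(224848 + 774448) = 1/999296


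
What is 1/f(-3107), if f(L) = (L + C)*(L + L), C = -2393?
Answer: 1/34177000 ≈ 2.9259e-8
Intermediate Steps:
f(L) = 2*L*(-2393 + L) (f(L) = (L - 2393)*(L + L) = (-2393 + L)*(2*L) = 2*L*(-2393 + L))
1/f(-3107) = 1/(2*(-3107)*(-2393 - 3107)) = 1/(2*(-3107)*(-5500)) = 1/34177000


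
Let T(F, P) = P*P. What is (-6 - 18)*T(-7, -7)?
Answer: -1176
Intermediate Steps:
T(F, P) = P**2
(-6 - 18)*T(-7, -7) = (-6 - 18)*(-7)**2 = -24*49 = -1176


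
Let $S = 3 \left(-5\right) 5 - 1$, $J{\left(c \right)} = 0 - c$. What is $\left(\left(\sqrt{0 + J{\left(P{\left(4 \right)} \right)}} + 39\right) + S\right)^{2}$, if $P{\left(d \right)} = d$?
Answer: $1365 - 148 i \approx 1365.0 - 148.0 i$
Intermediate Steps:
$J{\left(c \right)} = - c$
$S = -76$ ($S = \left(-15\right) 5 - 1 = -75 - 1 = -76$)
$\left(\left(\sqrt{0 + J{\left(P{\left(4 \right)} \right)}} + 39\right) + S\right)^{2} = \left(\left(\sqrt{0 - 4} + 39\right) - 76\right)^{2} = \left(\left(\sqrt{-4} + 39\right) - 76\right)^{2} = \left(\left(2 i + 39\right) - 76\right)^{2} = \left(\left(39 + 2 i\right) - 76\right)^{2} = \left(-37 + 2 i\right)^{2}$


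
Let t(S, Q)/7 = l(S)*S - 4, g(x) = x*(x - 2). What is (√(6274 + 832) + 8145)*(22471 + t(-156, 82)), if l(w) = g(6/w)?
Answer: 2367311670/13 + 290646*√7106/13 ≈ 1.8399e+8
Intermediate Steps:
g(x) = x*(-2 + x)
l(w) = 6*(-2 + 6/w)/w (l(w) = (6/w)*(-2 + 6/w) = 6*(-2 + 6/w)/w)
t(S, Q) = -28 + 84*(3 - S)/S (t(S, Q) = 7*((12*(3 - S)/S²)*S - 4) = 7*(12*(3 - S)/S - 4) = 7*(-4 + 12*(3 - S)/S) = -28 + 84*(3 - S)/S)
(√(6274 + 832) + 8145)*(22471 + t(-156, 82)) = (√(6274 + 832) + 8145)*(22471 + (-112 + 252/(-156))) = (√7106 + 8145)*(22471 + (-112 + 252*(-1/156))) = (8145 + √7106)*(22471 + (-112 - 21/13)) = (8145 + √7106)*(22471 - 1477/13) = (8145 + √7106)*(290646/13) = 2367311670/13 + 290646*√7106/13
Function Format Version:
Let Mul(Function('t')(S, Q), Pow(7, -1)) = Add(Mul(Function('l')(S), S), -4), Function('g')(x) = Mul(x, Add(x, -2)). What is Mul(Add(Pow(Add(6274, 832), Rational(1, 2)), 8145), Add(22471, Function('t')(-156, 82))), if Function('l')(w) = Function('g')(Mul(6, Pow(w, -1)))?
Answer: Add(Rational(2367311670, 13), Mul(Rational(290646, 13), Pow(7106, Rational(1, 2)))) ≈ 1.8399e+8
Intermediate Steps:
Function('g')(x) = Mul(x, Add(-2, x))
Function('l')(w) = Mul(6, Pow(w, -1), Add(-2, Mul(6, Pow(w, -1)))) (Function('l')(w) = Mul(Mul(6, Pow(w, -1)), Add(-2, Mul(6, Pow(w, -1)))) = Mul(6, Pow(w, -1), Add(-2, Mul(6, Pow(w, -1)))))
Function('t')(S, Q) = Add(-28, Mul(84, Pow(S, -1), Add(3, Mul(-1, S)))) (Function('t')(S, Q) = Mul(7, Add(Mul(Mul(12, Pow(S, -2), Add(3, Mul(-1, S))), S), -4)) = Mul(7, Add(Mul(12, Pow(S, -1), Add(3, Mul(-1, S))), -4)) = Mul(7, Add(-4, Mul(12, Pow(S, -1), Add(3, Mul(-1, S))))) = Add(-28, Mul(84, Pow(S, -1), Add(3, Mul(-1, S)))))
Mul(Add(Pow(Add(6274, 832), Rational(1, 2)), 8145), Add(22471, Function('t')(-156, 82))) = Mul(Add(Pow(Add(6274, 832), Rational(1, 2)), 8145), Add(22471, Add(-112, Mul(252, Pow(-156, -1))))) = Mul(Add(Pow(7106, Rational(1, 2)), 8145), Add(22471, Add(-112, Mul(252, Rational(-1, 156))))) = Mul(Add(8145, Pow(7106, Rational(1, 2))), Add(22471, Add(-112, Rational(-21, 13)))) = Mul(Add(8145, Pow(7106, Rational(1, 2))), Add(22471, Rational(-1477, 13))) = Mul(Add(8145, Pow(7106, Rational(1, 2))), Rational(290646, 13)) = Add(Rational(2367311670, 13), Mul(Rational(290646, 13), Pow(7106, Rational(1, 2))))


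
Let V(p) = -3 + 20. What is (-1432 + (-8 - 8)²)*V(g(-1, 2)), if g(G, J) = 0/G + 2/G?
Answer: -19992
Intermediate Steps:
g(G, J) = 2/G (g(G, J) = 0 + 2/G = 2/G)
V(p) = 17
(-1432 + (-8 - 8)²)*V(g(-1, 2)) = (-1432 + (-8 - 8)²)*17 = (-1432 + (-16)²)*17 = (-1432 + 256)*17 = -1176*17 = -19992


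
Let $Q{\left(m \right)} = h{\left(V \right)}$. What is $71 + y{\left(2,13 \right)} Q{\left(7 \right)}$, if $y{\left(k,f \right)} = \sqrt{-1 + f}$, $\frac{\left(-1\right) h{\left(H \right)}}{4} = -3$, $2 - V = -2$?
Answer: $71 + 24 \sqrt{3} \approx 112.57$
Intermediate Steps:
$V = 4$ ($V = 2 - -2 = 2 + 2 = 4$)
$h{\left(H \right)} = 12$ ($h{\left(H \right)} = \left(-4\right) \left(-3\right) = 12$)
$Q{\left(m \right)} = 12$
$71 + y{\left(2,13 \right)} Q{\left(7 \right)} = 71 + \sqrt{-1 + 13} \cdot 12 = 71 + \sqrt{12} \cdot 12 = 71 + 2 \sqrt{3} \cdot 12 = 71 + 24 \sqrt{3}$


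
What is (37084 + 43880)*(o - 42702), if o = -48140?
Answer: -7354931688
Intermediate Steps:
(37084 + 43880)*(o - 42702) = (37084 + 43880)*(-48140 - 42702) = 80964*(-90842) = -7354931688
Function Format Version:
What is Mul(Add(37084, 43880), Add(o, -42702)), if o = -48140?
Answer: -7354931688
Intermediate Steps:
Mul(Add(37084, 43880), Add(o, -42702)) = Mul(Add(37084, 43880), Add(-48140, -42702)) = Mul(80964, -90842) = -7354931688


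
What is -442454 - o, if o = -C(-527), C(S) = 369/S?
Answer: -233173627/527 ≈ -4.4245e+5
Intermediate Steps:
o = 369/527 (o = -369/(-527) = -369*(-1)/527 = -1*(-369/527) = 369/527 ≈ 0.70019)
-442454 - o = -442454 - 1*369/527 = -442454 - 369/527 = -233173627/527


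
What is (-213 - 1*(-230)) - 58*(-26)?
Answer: 1525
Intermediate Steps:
(-213 - 1*(-230)) - 58*(-26) = (-213 + 230) - 1*(-1508) = 17 + 1508 = 1525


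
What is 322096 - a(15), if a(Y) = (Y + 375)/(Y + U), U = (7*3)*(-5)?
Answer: 966301/3 ≈ 3.2210e+5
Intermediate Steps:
U = -105 (U = 21*(-5) = -105)
a(Y) = (375 + Y)/(-105 + Y) (a(Y) = (Y + 375)/(Y - 105) = (375 + Y)/(-105 + Y))
322096 - a(15) = 322096 - (375 + 15)/(-105 + 15) = 322096 - 390/(-90) = 322096 - (-1)*390/90 = 322096 - 1*(-13/3) = 322096 + 13/3 = 966301/3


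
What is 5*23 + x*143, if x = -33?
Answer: -4604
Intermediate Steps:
5*23 + x*143 = 5*23 - 33*143 = 115 - 4719 = -4604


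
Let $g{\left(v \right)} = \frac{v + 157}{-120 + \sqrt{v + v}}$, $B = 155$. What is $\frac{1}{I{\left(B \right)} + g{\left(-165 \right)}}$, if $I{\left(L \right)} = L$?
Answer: $\frac{1142055}{177092957} - \frac{4 i \sqrt{330}}{177092957} \approx 0.0064489 - 4.1031 \cdot 10^{-7} i$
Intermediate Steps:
$g{\left(v \right)} = \frac{157 + v}{-120 + \sqrt{2} \sqrt{v}}$ ($g{\left(v \right)} = \frac{157 + v}{-120 + \sqrt{2 v}} = \frac{157 + v}{-120 + \sqrt{2} \sqrt{v}}$)
$\frac{1}{I{\left(B \right)} + g{\left(-165 \right)}} = \frac{1}{155 + \frac{157 - 165}{-120 + \sqrt{2} \sqrt{-165}}} = \frac{1}{155 + \frac{1}{-120 + \sqrt{2} i \sqrt{165}} \left(-8\right)} = \frac{1}{155 + \frac{1}{-120 + i \sqrt{330}} \left(-8\right)} = \frac{1}{155 - \frac{8}{-120 + i \sqrt{330}}}$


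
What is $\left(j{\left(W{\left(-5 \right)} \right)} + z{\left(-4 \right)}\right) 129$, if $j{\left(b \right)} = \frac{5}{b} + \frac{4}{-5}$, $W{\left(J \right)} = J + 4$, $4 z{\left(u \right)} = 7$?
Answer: $- \frac{10449}{20} \approx -522.45$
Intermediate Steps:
$z{\left(u \right)} = \frac{7}{4}$ ($z{\left(u \right)} = \frac{1}{4} \cdot 7 = \frac{7}{4}$)
$W{\left(J \right)} = 4 + J$
$j{\left(b \right)} = - \frac{4}{5} + \frac{5}{b}$ ($j{\left(b \right)} = \frac{5}{b} + 4 \left(- \frac{1}{5}\right) = \frac{5}{b} - \frac{4}{5} = - \frac{4}{5} + \frac{5}{b}$)
$\left(j{\left(W{\left(-5 \right)} \right)} + z{\left(-4 \right)}\right) 129 = \left(\left(- \frac{4}{5} + \frac{5}{4 - 5}\right) + \frac{7}{4}\right) 129 = \left(\left(- \frac{4}{5} + \frac{5}{-1}\right) + \frac{7}{4}\right) 129 = \left(\left(- \frac{4}{5} + 5 \left(-1\right)\right) + \frac{7}{4}\right) 129 = \left(\left(- \frac{4}{5} - 5\right) + \frac{7}{4}\right) 129 = \left(- \frac{29}{5} + \frac{7}{4}\right) 129 = \left(- \frac{81}{20}\right) 129 = - \frac{10449}{20}$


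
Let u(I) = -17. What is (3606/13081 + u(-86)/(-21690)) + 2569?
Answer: 728972816927/283726890 ≈ 2569.3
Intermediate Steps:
(3606/13081 + u(-86)/(-21690)) + 2569 = (3606/13081 - 17/(-21690)) + 2569 = (3606*(1/13081) - 17*(-1/21690)) + 2569 = (3606/13081 + 17/21690) + 2569 = 78436517/283726890 + 2569 = 728972816927/283726890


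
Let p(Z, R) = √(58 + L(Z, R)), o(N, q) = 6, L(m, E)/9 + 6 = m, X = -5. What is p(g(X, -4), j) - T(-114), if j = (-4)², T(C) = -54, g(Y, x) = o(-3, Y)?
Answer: 54 + √58 ≈ 61.616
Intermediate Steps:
L(m, E) = -54 + 9*m
g(Y, x) = 6
j = 16
p(Z, R) = √(4 + 9*Z) (p(Z, R) = √(58 + (-54 + 9*Z)) = √(4 + 9*Z))
p(g(X, -4), j) - T(-114) = √(4 + 9*6) - 1*(-54) = √(4 + 54) + 54 = √58 + 54 = 54 + √58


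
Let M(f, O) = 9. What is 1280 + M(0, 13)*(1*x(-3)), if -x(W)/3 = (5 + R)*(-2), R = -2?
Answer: 1442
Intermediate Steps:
x(W) = 18 (x(W) = -3*(5 - 2)*(-2) = -9*(-2) = -3*(-6) = 18)
1280 + M(0, 13)*(1*x(-3)) = 1280 + 9*(1*18) = 1280 + 9*18 = 1280 + 162 = 1442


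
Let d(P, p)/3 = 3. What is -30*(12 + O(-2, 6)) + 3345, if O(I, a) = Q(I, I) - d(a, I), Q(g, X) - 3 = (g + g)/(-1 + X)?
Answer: 3125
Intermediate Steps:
d(P, p) = 9 (d(P, p) = 3*3 = 9)
Q(g, X) = 3 + 2*g/(-1 + X) (Q(g, X) = 3 + (g + g)/(-1 + X) = 3 + (2*g)/(-1 + X) = 3 + 2*g/(-1 + X))
O(I, a) = -9 + (-3 + 5*I)/(-1 + I) (O(I, a) = (-3 + 2*I + 3*I)/(-1 + I) - 1*9 = (-3 + 5*I)/(-1 + I) - 9 = -9 + (-3 + 5*I)/(-1 + I))
-30*(12 + O(-2, 6)) + 3345 = -30*(12 + 2*(3 - 2*(-2))/(-1 - 2)) + 3345 = -30*(12 + 2*(3 + 4)/(-3)) + 3345 = -30*(12 + 2*(-1/3)*7) + 3345 = -30*(12 - 14/3) + 3345 = -30*22/3 + 3345 = -220 + 3345 = 3125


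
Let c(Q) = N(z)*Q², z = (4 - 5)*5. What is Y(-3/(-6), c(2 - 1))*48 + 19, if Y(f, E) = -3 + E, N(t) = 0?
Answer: -125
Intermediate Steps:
z = -5 (z = -1*5 = -5)
c(Q) = 0 (c(Q) = 0*Q² = 0)
Y(-3/(-6), c(2 - 1))*48 + 19 = (-3 + 0)*48 + 19 = -3*48 + 19 = -144 + 19 = -125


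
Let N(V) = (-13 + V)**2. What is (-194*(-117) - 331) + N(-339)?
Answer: 146271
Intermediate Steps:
(-194*(-117) - 331) + N(-339) = (-194*(-117) - 331) + (-13 - 339)**2 = (22698 - 331) + (-352)**2 = 22367 + 123904 = 146271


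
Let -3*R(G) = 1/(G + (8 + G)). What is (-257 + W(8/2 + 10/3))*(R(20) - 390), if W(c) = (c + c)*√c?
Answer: 14433377/144 - 617771*√66/324 ≈ 84742.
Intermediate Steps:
W(c) = 2*c^(3/2) (W(c) = (2*c)*√c = 2*c^(3/2))
R(G) = -1/(3*(8 + 2*G)) (R(G) = -1/(3*(G + (8 + G))) = -1/(3*(8 + 2*G)))
(-257 + W(8/2 + 10/3))*(R(20) - 390) = (-257 + 2*(8/2 + 10/3)^(3/2))*(-1/(24 + 6*20) - 390) = (-257 + 2*(8*(½) + 10*(⅓))^(3/2))*(-1/(24 + 120) - 390) = (-257 + 2*(4 + 10/3)^(3/2))*(-1/144 - 390) = (-257 + 2*(22/3)^(3/2))*(-1*1/144 - 390) = (-257 + 2*(22*√66/9))*(-1/144 - 390) = (-257 + 44*√66/9)*(-56161/144) = 14433377/144 - 617771*√66/324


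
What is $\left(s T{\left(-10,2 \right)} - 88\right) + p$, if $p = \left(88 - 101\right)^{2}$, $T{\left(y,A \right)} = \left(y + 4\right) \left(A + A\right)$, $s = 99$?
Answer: $-2295$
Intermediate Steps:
$T{\left(y,A \right)} = 2 A \left(4 + y\right)$ ($T{\left(y,A \right)} = \left(4 + y\right) 2 A = 2 A \left(4 + y\right)$)
$p = 169$ ($p = \left(-13\right)^{2} = 169$)
$\left(s T{\left(-10,2 \right)} - 88\right) + p = \left(99 \cdot 2 \cdot 2 \left(4 - 10\right) - 88\right) + 169 = \left(99 \cdot 2 \cdot 2 \left(-6\right) - 88\right) + 169 = \left(99 \left(-24\right) - 88\right) + 169 = \left(-2376 - 88\right) + 169 = -2464 + 169 = -2295$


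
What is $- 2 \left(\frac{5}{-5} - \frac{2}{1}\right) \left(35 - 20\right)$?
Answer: $90$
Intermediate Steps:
$- 2 \left(\frac{5}{-5} - \frac{2}{1}\right) \left(35 - 20\right) = - 2 \left(5 \left(- \frac{1}{5}\right) - 2\right) 15 = - 2 \left(-1 - 2\right) 15 = \left(-2\right) \left(-3\right) 15 = 6 \cdot 15 = 90$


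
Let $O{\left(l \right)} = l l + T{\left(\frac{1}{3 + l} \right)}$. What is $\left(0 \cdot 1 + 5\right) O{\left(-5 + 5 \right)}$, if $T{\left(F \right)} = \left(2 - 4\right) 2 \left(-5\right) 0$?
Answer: $0$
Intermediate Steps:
$T{\left(F \right)} = 0$ ($T{\left(F \right)} = \left(-2\right) 2 \left(-5\right) 0 = \left(-4\right) \left(-5\right) 0 = 20 \cdot 0 = 0$)
$O{\left(l \right)} = l^{2}$ ($O{\left(l \right)} = l l + 0 = l^{2} + 0 = l^{2}$)
$\left(0 \cdot 1 + 5\right) O{\left(-5 + 5 \right)} = \left(0 \cdot 1 + 5\right) \left(-5 + 5\right)^{2} = \left(0 + 5\right) 0^{2} = 5 \cdot 0 = 0$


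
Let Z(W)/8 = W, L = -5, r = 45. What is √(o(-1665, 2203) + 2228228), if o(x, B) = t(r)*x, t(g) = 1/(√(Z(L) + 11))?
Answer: √(1873939748 + 48285*I*√29)/29 ≈ 1492.7 + 0.10356*I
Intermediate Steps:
Z(W) = 8*W
t(g) = -I*√29/29 (t(g) = 1/(√(8*(-5) + 11)) = 1/(√(-40 + 11)) = 1/(√(-29)) = 1/(I*√29) = -I*√29/29)
o(x, B) = -I*x*√29/29 (o(x, B) = (-I*√29/29)*x = -I*x*√29/29)
√(o(-1665, 2203) + 2228228) = √(-1/29*I*(-1665)*√29 + 2228228) = √(1665*I*√29/29 + 2228228) = √(2228228 + 1665*I*√29/29)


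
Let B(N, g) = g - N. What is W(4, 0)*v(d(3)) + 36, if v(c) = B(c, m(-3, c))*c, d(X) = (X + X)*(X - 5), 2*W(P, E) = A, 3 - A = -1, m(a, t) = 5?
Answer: -372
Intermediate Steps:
A = 4 (A = 3 - 1*(-1) = 3 + 1 = 4)
W(P, E) = 2 (W(P, E) = (1/2)*4 = 2)
d(X) = 2*X*(-5 + X) (d(X) = (2*X)*(-5 + X) = 2*X*(-5 + X))
v(c) = c*(5 - c) (v(c) = (5 - c)*c = c*(5 - c))
W(4, 0)*v(d(3)) + 36 = 2*((2*3*(-5 + 3))*(5 - 2*3*(-5 + 3))) + 36 = 2*((2*3*(-2))*(5 - 2*3*(-2))) + 36 = 2*(-12*(5 - 1*(-12))) + 36 = 2*(-12*(5 + 12)) + 36 = 2*(-12*17) + 36 = 2*(-204) + 36 = -408 + 36 = -372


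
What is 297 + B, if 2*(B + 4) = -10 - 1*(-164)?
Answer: 370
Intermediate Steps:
B = 73 (B = -4 + (-10 - 1*(-164))/2 = -4 + (-10 + 164)/2 = -4 + (½)*154 = -4 + 77 = 73)
297 + B = 297 + 73 = 370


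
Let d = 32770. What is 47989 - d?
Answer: 15219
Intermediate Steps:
47989 - d = 47989 - 1*32770 = 47989 - 32770 = 15219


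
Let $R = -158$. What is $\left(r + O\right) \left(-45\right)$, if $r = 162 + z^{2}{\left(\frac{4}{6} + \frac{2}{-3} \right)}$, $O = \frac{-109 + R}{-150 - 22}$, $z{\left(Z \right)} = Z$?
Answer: $- \frac{1265895}{172} \approx -7359.9$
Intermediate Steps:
$O = \frac{267}{172}$ ($O = \frac{-109 - 158}{-150 - 22} = - \frac{267}{-172} = \left(-267\right) \left(- \frac{1}{172}\right) = \frac{267}{172} \approx 1.5523$)
$r = 162$ ($r = 162 + \left(\frac{4}{6} + \frac{2}{-3}\right)^{2} = 162 + \left(4 \cdot \frac{1}{6} + 2 \left(- \frac{1}{3}\right)\right)^{2} = 162 + \left(\frac{2}{3} - \frac{2}{3}\right)^{2} = 162 + 0^{2} = 162 + 0 = 162$)
$\left(r + O\right) \left(-45\right) = \left(162 + \frac{267}{172}\right) \left(-45\right) = \frac{28131}{172} \left(-45\right) = - \frac{1265895}{172}$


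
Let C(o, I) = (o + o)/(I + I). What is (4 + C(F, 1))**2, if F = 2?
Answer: 36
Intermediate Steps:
C(o, I) = o/I (C(o, I) = (2*o)/((2*I)) = (2*o)*(1/(2*I)) = o/I)
(4 + C(F, 1))**2 = (4 + 2/1)**2 = (4 + 2*1)**2 = (4 + 2)**2 = 6**2 = 36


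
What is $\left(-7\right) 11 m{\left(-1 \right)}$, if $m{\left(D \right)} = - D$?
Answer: $-77$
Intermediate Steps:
$\left(-7\right) 11 m{\left(-1 \right)} = \left(-7\right) 11 \left(\left(-1\right) \left(-1\right)\right) = \left(-77\right) 1 = -77$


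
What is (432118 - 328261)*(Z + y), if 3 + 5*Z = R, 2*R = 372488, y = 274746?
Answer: 162013908147/5 ≈ 3.2403e+10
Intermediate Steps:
R = 186244 (R = (1/2)*372488 = 186244)
Z = 186241/5 (Z = -3/5 + (1/5)*186244 = -3/5 + 186244/5 = 186241/5 ≈ 37248.)
(432118 - 328261)*(Z + y) = (432118 - 328261)*(186241/5 + 274746) = 103857*(1559971/5) = 162013908147/5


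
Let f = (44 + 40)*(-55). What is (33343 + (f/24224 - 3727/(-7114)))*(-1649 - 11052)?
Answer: -9122558556979777/21541192 ≈ -4.2349e+8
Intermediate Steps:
f = -4620 (f = 84*(-55) = -4620)
(33343 + (f/24224 - 3727/(-7114)))*(-1649 - 11052) = (33343 + (-4620/24224 - 3727/(-7114)))*(-1649 - 11052) = (33343 + (-4620*1/24224 - 3727*(-1/7114)))*(-12701) = (33343 + (-1155/6056 + 3727/7114))*(-12701) = (33343 + 7177021/21541192)*(-12701) = (718255141877/21541192)*(-12701) = -9122558556979777/21541192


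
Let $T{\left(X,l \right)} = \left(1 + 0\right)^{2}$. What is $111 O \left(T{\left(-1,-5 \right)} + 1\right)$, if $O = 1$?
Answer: $222$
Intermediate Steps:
$T{\left(X,l \right)} = 1$ ($T{\left(X,l \right)} = 1^{2} = 1$)
$111 O \left(T{\left(-1,-5 \right)} + 1\right) = 111 \cdot 1 \left(1 + 1\right) = 111 \cdot 1 \cdot 2 = 111 \cdot 2 = 222$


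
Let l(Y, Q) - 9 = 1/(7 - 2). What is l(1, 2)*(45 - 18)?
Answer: 1242/5 ≈ 248.40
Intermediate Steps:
l(Y, Q) = 46/5 (l(Y, Q) = 9 + 1/(7 - 2) = 9 + 1/5 = 9 + ⅕ = 46/5)
l(1, 2)*(45 - 18) = 46*(45 - 18)/5 = (46/5)*27 = 1242/5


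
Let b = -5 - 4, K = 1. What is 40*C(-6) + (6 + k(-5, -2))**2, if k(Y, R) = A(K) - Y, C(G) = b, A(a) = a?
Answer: -216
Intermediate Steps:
b = -9
C(G) = -9
k(Y, R) = 1 - Y
40*C(-6) + (6 + k(-5, -2))**2 = 40*(-9) + (6 + (1 - 1*(-5)))**2 = -360 + (6 + (1 + 5))**2 = -360 + (6 + 6)**2 = -360 + 12**2 = -360 + 144 = -216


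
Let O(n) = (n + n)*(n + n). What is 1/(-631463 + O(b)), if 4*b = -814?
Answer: -1/465814 ≈ -2.1468e-6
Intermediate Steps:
b = -407/2 (b = (1/4)*(-814) = -407/2 ≈ -203.50)
O(n) = 4*n**2 (O(n) = (2*n)*(2*n) = 4*n**2)
1/(-631463 + O(b)) = 1/(-631463 + 4*(-407/2)**2) = 1/(-631463 + 4*(165649/4)) = 1/(-631463 + 165649) = 1/(-465814) = -1/465814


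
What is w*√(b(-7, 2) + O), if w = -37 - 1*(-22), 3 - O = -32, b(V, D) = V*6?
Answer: -15*I*√7 ≈ -39.686*I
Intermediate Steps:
b(V, D) = 6*V
O = 35 (O = 3 - 1*(-32) = 3 + 32 = 35)
w = -15 (w = -37 + 22 = -15)
w*√(b(-7, 2) + O) = -15*√(6*(-7) + 35) = -15*√(-42 + 35) = -15*I*√7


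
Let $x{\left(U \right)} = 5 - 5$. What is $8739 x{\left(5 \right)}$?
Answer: $0$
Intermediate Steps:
$x{\left(U \right)} = 0$
$8739 x{\left(5 \right)} = 8739 \cdot 0 = 0$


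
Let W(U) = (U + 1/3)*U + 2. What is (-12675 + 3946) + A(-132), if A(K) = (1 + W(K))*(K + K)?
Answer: -4597841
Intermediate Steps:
W(U) = 2 + U*(⅓ + U) (W(U) = (U + ⅓)*U + 2 = (⅓ + U)*U + 2 = U*(⅓ + U) + 2 = 2 + U*(⅓ + U))
A(K) = 2*K*(3 + K² + K/3) (A(K) = (1 + (2 + K² + K/3))*(K + K) = (3 + K² + K/3)*(2*K) = 2*K*(3 + K² + K/3))
(-12675 + 3946) + A(-132) = (-12675 + 3946) + (⅔)*(-132)*(9 - 132 + 3*(-132)²) = -8729 + (⅔)*(-132)*(9 - 132 + 3*17424) = -8729 + (⅔)*(-132)*(9 - 132 + 52272) = -8729 + (⅔)*(-132)*52149 = -8729 - 4589112 = -4597841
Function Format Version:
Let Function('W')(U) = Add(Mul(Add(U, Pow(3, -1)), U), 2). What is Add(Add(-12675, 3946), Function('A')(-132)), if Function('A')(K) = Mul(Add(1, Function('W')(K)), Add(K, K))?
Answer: -4597841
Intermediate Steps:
Function('W')(U) = Add(2, Mul(U, Add(Rational(1, 3), U))) (Function('W')(U) = Add(Mul(Add(U, Rational(1, 3)), U), 2) = Add(Mul(Add(Rational(1, 3), U), U), 2) = Add(Mul(U, Add(Rational(1, 3), U)), 2) = Add(2, Mul(U, Add(Rational(1, 3), U))))
Function('A')(K) = Mul(2, K, Add(3, Pow(K, 2), Mul(Rational(1, 3), K))) (Function('A')(K) = Mul(Add(1, Add(2, Pow(K, 2), Mul(Rational(1, 3), K))), Add(K, K)) = Mul(Add(3, Pow(K, 2), Mul(Rational(1, 3), K)), Mul(2, K)) = Mul(2, K, Add(3, Pow(K, 2), Mul(Rational(1, 3), K))))
Add(Add(-12675, 3946), Function('A')(-132)) = Add(Add(-12675, 3946), Mul(Rational(2, 3), -132, Add(9, -132, Mul(3, Pow(-132, 2))))) = Add(-8729, Mul(Rational(2, 3), -132, Add(9, -132, Mul(3, 17424)))) = Add(-8729, Mul(Rational(2, 3), -132, Add(9, -132, 52272))) = Add(-8729, Mul(Rational(2, 3), -132, 52149)) = Add(-8729, -4589112) = -4597841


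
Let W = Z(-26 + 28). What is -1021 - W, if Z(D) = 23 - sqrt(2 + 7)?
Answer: -1041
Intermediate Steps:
Z(D) = 20 (Z(D) = 23 - sqrt(9) = 23 - 1*3 = 23 - 3 = 20)
W = 20
-1021 - W = -1021 - 1*20 = -1021 - 20 = -1041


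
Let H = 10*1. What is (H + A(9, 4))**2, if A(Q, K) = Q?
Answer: 361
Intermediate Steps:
H = 10
(H + A(9, 4))**2 = (10 + 9)**2 = 19**2 = 361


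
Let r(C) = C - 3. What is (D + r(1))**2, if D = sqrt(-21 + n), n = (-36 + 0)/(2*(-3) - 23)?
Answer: (-58 + I*sqrt(16617))**2/841 ≈ -15.759 - 17.78*I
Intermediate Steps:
r(C) = -3 + C
n = 36/29 (n = -36/(-6 - 23) = -36/(-29) = -36*(-1/29) = 36/29 ≈ 1.2414)
D = I*sqrt(16617)/29 (D = sqrt(-21 + 36/29) = sqrt(-573/29) = I*sqrt(16617)/29 ≈ 4.4451*I)
(D + r(1))**2 = (I*sqrt(16617)/29 + (-3 + 1))**2 = (I*sqrt(16617)/29 - 2)**2 = (-2 + I*sqrt(16617)/29)**2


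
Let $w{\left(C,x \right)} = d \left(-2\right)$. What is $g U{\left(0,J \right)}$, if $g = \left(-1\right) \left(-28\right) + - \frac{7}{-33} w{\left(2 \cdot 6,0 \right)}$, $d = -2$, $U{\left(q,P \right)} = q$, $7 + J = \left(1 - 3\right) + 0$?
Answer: $0$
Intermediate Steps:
$J = -9$ ($J = -7 + \left(\left(1 - 3\right) + 0\right) = -7 + \left(-2 + 0\right) = -7 - 2 = -9$)
$w{\left(C,x \right)} = 4$ ($w{\left(C,x \right)} = \left(-2\right) \left(-2\right) = 4$)
$g = \frac{952}{33}$ ($g = \left(-1\right) \left(-28\right) + - \frac{7}{-33} \cdot 4 = 28 + \left(-7\right) \left(- \frac{1}{33}\right) 4 = 28 + \frac{7}{33} \cdot 4 = 28 + \frac{28}{33} = \frac{952}{33} \approx 28.848$)
$g U{\left(0,J \right)} = \frac{952}{33} \cdot 0 = 0$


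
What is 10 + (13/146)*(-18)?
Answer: 613/73 ≈ 8.3973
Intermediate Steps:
10 + (13/146)*(-18) = 10 - 117/73 = 613/73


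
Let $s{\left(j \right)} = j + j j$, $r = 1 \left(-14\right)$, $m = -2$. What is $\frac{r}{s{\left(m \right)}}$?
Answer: $-7$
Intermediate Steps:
$r = -14$
$s{\left(j \right)} = j + j^{2}$
$\frac{r}{s{\left(m \right)}} = - \frac{14}{\left(-2\right) \left(1 - 2\right)} = - \frac{14}{\left(-2\right) \left(-1\right)} = - \frac{14}{2} = \left(-14\right) \frac{1}{2} = -7$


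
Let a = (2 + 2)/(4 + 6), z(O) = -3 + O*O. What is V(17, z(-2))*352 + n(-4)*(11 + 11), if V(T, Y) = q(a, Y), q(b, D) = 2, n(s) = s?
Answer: 616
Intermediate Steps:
z(O) = -3 + O²
a = ⅖ (a = 4/10 = 4*(⅒) = ⅖ ≈ 0.40000)
V(T, Y) = 2
V(17, z(-2))*352 + n(-4)*(11 + 11) = 2*352 - 4*(11 + 11) = 704 - 4*22 = 704 - 88 = 616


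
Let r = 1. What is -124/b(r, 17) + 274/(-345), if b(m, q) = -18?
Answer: 6308/1035 ≈ 6.0947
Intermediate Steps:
-124/b(r, 17) + 274/(-345) = -124/(-18) + 274/(-345) = -124*(-1/18) + 274*(-1/345) = 62/9 - 274/345 = 6308/1035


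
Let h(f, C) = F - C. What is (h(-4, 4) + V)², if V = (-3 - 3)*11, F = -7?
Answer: 5929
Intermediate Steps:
h(f, C) = -7 - C
V = -66 (V = -6*11 = -66)
(h(-4, 4) + V)² = ((-7 - 1*4) - 66)² = ((-7 - 4) - 66)² = (-11 - 66)² = (-77)² = 5929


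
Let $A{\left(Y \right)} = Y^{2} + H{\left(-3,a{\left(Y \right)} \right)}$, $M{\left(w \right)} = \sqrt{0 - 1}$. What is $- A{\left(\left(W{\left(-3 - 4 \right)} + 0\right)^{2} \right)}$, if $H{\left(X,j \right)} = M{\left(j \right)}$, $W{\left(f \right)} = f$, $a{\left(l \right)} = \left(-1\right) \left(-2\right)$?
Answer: $-2401 - i \approx -2401.0 - 1.0 i$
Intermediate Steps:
$a{\left(l \right)} = 2$
$M{\left(w \right)} = i$ ($M{\left(w \right)} = \sqrt{-1} = i$)
$H{\left(X,j \right)} = i$
$A{\left(Y \right)} = i + Y^{2}$ ($A{\left(Y \right)} = Y^{2} + i = i + Y^{2}$)
$- A{\left(\left(W{\left(-3 - 4 \right)} + 0\right)^{2} \right)} = - (i + \left(\left(\left(-3 - 4\right) + 0\right)^{2}\right)^{2}) = - (i + \left(\left(-7 + 0\right)^{2}\right)^{2}) = - (i + \left(\left(-7\right)^{2}\right)^{2}) = - (i + 49^{2}) = - (i + 2401) = - (2401 + i) = -2401 - i$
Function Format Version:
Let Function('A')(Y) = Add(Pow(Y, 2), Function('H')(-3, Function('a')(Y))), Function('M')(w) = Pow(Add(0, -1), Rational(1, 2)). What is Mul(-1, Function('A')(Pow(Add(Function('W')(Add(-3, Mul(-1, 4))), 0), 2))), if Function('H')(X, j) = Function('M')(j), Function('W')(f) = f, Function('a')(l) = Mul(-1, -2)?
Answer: Add(-2401, Mul(-1, I)) ≈ Add(-2401.0, Mul(-1.0000, I))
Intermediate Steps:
Function('a')(l) = 2
Function('M')(w) = I (Function('M')(w) = Pow(-1, Rational(1, 2)) = I)
Function('H')(X, j) = I
Function('A')(Y) = Add(I, Pow(Y, 2)) (Function('A')(Y) = Add(Pow(Y, 2), I) = Add(I, Pow(Y, 2)))
Mul(-1, Function('A')(Pow(Add(Function('W')(Add(-3, Mul(-1, 4))), 0), 2))) = Mul(-1, Add(I, Pow(Pow(Add(Add(-3, Mul(-1, 4)), 0), 2), 2))) = Mul(-1, Add(I, Pow(Pow(Add(Add(-3, -4), 0), 2), 2))) = Mul(-1, Add(I, Pow(Pow(Add(-7, 0), 2), 2))) = Mul(-1, Add(I, Pow(Pow(-7, 2), 2))) = Mul(-1, Add(I, Pow(49, 2))) = Mul(-1, Add(I, 2401)) = Mul(-1, Add(2401, I)) = Add(-2401, Mul(-1, I))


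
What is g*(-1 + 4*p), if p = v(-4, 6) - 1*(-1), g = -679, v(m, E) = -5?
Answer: 11543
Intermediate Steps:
p = -4 (p = -5 - 1*(-1) = -5 + 1 = -4)
g*(-1 + 4*p) = -679*(-1 + 4*(-4)) = -679*(-1 - 16) = -679*(-17) = 11543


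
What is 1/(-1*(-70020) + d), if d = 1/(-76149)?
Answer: 76149/5331952979 ≈ 1.4282e-5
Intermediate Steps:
d = -1/76149 ≈ -1.3132e-5
1/(-1*(-70020) + d) = 1/(-1*(-70020) - 1/76149) = 1/(70020 - 1/76149) = 1/(5331952979/76149) = 76149/5331952979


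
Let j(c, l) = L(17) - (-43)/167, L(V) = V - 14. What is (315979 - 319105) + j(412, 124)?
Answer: -521498/167 ≈ -3122.7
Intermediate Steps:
L(V) = -14 + V
j(c, l) = 544/167 (j(c, l) = (-14 + 17) - (-43)/167 = 3 - (-43)/167 = 3 - 1*(-43/167) = 3 + 43/167 = 544/167)
(315979 - 319105) + j(412, 124) = (315979 - 319105) + 544/167 = -3126 + 544/167 = -521498/167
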